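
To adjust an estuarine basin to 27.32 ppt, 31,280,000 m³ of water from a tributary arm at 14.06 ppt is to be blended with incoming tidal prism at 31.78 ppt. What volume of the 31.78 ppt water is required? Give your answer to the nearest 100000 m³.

Salt balance: 31,280,000×14.06 + V×31.78 = (31,280,000+V)×27.32
439,796,800 + 31.78V = 854,569,600 + 27.32V
414,772,800 = 4.46V
V = 92,998,385.65 m³

93000000 m³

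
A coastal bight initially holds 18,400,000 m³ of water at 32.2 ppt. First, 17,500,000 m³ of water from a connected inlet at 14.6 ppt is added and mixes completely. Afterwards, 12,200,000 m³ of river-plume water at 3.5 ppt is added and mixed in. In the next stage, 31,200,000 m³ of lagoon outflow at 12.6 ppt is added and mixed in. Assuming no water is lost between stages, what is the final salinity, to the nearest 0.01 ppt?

Total salt / total volume:
Initial salt = 18,400,000×32.2 = 592,480,000
After stage 1: salt = 592,480,000 + 17,500,000×14.6 = 847,980,000; volume = 35,900,000 m³; S = 23.621 ppt
After stage 2: salt = 847,980,000 + 12,200,000×3.5 = 890,680,000; volume = 48,100,000 m³; S = 18.517 ppt
After stage 3: salt = 890,680,000 + 31,200,000×12.6 = 1,283,800,000; volume = 79,300,000 m³
S = 1,283,800,000 / 79,300,000 = 16.1892 ppt

16.19 ppt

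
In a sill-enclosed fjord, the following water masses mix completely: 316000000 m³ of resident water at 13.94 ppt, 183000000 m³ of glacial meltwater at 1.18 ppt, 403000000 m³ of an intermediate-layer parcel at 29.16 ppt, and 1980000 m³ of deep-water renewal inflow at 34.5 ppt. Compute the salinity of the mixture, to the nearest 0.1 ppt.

By conservation of dissolved salt,
salt = 316,000,000×13.94 + 183,000,000×1.18 + 403,000,000×29.16 + 1,980,000×34.5 = 4,405,040,000 + 215,940,000 + 11,751,480,000 + 68,310,000 = 16,440,770,000
volume = 316,000,000 + 183,000,000 + 403,000,000 + 1,980,000 = 903,980,000 m³
S = 16,440,770,000 / 903,980,000 = 18.187 ppt

18.2 ppt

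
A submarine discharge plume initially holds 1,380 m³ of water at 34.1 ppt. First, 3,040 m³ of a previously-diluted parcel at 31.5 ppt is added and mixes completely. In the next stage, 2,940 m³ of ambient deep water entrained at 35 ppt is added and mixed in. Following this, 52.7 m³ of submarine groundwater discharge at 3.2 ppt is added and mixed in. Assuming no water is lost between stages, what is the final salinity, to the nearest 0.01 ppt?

Mass of salt is conserved:
Initial salt = 1,380×34.1 = 47,058
After stage 1: salt = 47,058 + 3,040×31.5 = 142,818; volume = 4,420 m³; S = 32.312 ppt
After stage 2: salt = 142,818 + 2,940×35 = 245,718; volume = 7,360 m³; S = 33.386 ppt
After stage 3: salt = 245,718 + 52.7×3.2 = 245,886.64; volume = 7,412.7 m³
S = 245,886.64 / 7,412.7 = 33.171 ppt

33.17 ppt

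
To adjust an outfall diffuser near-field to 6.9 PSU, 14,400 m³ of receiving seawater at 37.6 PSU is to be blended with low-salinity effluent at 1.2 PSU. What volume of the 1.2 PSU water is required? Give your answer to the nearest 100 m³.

Salt balance: 14,400×37.6 + V×1.2 = (14,400+V)×6.9
541,440 + 1.2V = 99,360 + 6.9V
442,080 = 5.7V
V = 77,557.89 m³

77600 m³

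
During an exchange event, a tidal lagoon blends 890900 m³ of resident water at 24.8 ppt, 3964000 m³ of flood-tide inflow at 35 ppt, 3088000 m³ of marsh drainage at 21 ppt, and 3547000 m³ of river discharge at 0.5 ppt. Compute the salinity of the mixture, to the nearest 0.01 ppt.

Total salt / total volume:
salt = 890,900×24.8 + 3,964,000×35 + 3,088,000×21 + 3,547,000×0.5 = 22,094,320 + 138,740,000 + 64,848,000 + 1,773,500 = 227,455,820
volume = 890,900 + 3,964,000 + 3,088,000 + 3,547,000 = 11,489,900 m³
S = 227,455,820 / 11,489,900 = 19.7962 ppt

19.80 ppt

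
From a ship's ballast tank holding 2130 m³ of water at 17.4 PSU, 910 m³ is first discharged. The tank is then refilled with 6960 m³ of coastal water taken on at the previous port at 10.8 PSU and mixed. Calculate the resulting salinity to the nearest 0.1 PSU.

11.8 PSU

Remaining after removal: 1,220 m³ at 17.4 PSU (salt = 21,228)
After addition: salt = 21,228 + 6,960×10.8 = 96,396; volume = 8,180 m³
S = 96,396 / 8,180 = 11.7844 PSU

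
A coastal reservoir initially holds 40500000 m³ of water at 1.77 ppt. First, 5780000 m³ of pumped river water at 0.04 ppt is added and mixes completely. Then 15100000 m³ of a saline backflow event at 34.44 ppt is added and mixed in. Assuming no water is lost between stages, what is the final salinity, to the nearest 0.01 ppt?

9.64 ppt

Salt balance:
Initial salt = 40,500,000×1.77 = 71,685,000
After stage 1: salt = 71,685,000 + 5,780,000×0.04 = 71,916,200; volume = 46,280,000 m³; S = 1.554 ppt
After stage 2: salt = 71,916,200 + 15,100,000×34.44 = 591,960,200; volume = 61,380,000 m³
S = 591,960,200 / 61,380,000 = 9.6442 ppt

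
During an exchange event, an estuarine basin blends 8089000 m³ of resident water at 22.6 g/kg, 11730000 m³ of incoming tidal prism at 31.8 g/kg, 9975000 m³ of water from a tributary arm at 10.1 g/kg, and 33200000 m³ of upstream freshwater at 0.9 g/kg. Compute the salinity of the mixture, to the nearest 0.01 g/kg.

10.90 g/kg

Weighted by volume,
salt = 8,089,000×22.6 + 11,730,000×31.8 + 9,975,000×10.1 + 33,200,000×0.9 = 182,811,400 + 373,014,000 + 100,747,500 + 29,880,000 = 686,452,900
volume = 8,089,000 + 11,730,000 + 9,975,000 + 33,200,000 = 62,994,000 m³
S = 686,452,900 / 62,994,000 = 10.8971 g/kg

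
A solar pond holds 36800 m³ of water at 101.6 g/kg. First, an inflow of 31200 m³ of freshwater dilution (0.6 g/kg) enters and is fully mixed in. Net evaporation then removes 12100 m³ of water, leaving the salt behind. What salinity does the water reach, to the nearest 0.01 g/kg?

67.22 g/kg

After mixing: salt = 36,800×101.6 + 31,200×0.6 = 3,757,600; volume = 68,000 m³
After evaporation: salt unchanged = 3,757,600; volume = 68,000 − 12,100 = 55,900 m³
S = 3,757,600 / 55,900 = 67.22 g/kg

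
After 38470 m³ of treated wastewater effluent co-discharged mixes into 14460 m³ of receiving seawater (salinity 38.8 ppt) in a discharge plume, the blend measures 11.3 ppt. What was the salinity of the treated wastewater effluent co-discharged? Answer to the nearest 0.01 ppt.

Salt balance: 14,460×38.8 + 38,470×S = 52,930×11.3
561,048 + 38,470·S = 598,109
S = (598,109 − 561,048) / 38,470 = 0.9634 ppt

0.96 ppt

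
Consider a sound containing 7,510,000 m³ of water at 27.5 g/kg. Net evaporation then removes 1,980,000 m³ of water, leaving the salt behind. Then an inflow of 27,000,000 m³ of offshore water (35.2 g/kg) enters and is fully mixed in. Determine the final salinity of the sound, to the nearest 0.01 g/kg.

35.56 g/kg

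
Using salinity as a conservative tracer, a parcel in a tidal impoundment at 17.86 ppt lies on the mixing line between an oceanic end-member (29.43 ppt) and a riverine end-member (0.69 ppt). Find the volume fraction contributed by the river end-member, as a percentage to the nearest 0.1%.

Let f be the freshwater fraction. Salt balance per unit volume:
f×0.69 + (1−f)×29.43 = 17.86
f = (29.43 − 17.86) / (29.43 − 0.69) = 11.57/28.74 = 0.4026

40.3%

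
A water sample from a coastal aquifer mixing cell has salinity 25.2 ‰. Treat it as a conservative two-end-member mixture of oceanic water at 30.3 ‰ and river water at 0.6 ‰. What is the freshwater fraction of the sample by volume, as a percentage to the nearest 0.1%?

17.2%

Let f be the freshwater fraction. Salt balance per unit volume:
f×0.6 + (1−f)×30.3 = 25.2
f = (30.3 − 25.2) / (30.3 − 0.6) = 5.1/29.7 = 0.1717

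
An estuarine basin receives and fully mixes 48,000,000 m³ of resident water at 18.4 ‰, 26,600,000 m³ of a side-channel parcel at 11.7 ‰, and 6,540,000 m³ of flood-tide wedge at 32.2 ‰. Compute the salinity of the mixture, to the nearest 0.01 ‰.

Total salt / total volume:
salt = 48,000,000×18.4 + 26,600,000×11.7 + 6,540,000×32.2 = 883,200,000 + 311,220,000 + 210,588,000 = 1,405,008,000
volume = 48,000,000 + 26,600,000 + 6,540,000 = 81,140,000 m³
S = 1,405,008,000 / 81,140,000 = 17.3158 ‰

17.32 ‰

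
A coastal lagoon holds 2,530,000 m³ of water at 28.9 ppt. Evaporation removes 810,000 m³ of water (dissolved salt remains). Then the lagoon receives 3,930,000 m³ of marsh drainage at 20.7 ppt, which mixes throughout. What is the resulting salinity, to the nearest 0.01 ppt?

27.34 ppt

After evaporation: salt = 2,530,000×28.9 = 73,117,000; volume = 2,530,000 − 810,000 = 1,720,000 m³
After mixing: salt = 73,117,000 + 3,930,000×20.7 = 154,468,000; volume = 1,720,000 + 3,930,000 = 5,650,000 m³
S = 154,468,000 / 5,650,000 = 27.3395 ppt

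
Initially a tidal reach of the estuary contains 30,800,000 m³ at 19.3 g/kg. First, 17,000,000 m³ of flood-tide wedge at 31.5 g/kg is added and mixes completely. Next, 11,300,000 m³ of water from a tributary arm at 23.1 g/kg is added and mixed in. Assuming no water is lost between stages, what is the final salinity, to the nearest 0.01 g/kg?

23.54 g/kg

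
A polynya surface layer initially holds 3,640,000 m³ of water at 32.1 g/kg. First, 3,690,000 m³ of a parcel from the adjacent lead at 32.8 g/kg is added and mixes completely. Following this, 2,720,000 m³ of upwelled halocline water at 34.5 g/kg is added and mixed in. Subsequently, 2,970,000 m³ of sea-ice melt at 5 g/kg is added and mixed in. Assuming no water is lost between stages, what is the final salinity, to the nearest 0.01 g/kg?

26.62 g/kg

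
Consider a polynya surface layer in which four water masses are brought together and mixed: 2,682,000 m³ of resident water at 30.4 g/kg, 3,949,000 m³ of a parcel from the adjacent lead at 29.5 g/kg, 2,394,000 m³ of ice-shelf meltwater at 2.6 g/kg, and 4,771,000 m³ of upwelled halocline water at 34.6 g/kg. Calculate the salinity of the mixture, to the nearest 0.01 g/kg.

Mass of salt is conserved:
salt = 2,682,000×30.4 + 3,949,000×29.5 + 2,394,000×2.6 + 4,771,000×34.6 = 81,532,800 + 116,495,500 + 6,224,400 + 165,076,600 = 369,329,300
volume = 2,682,000 + 3,949,000 + 2,394,000 + 4,771,000 = 13,796,000 m³
S = 369,329,300 / 13,796,000 = 26.7708 g/kg

26.77 g/kg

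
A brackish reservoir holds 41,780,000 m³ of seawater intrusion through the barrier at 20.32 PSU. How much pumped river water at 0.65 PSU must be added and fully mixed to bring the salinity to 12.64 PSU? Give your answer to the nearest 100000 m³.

26800000 m³

Salt balance: 41,780,000×20.32 + V×0.65 = (41,780,000+V)×12.64
848,969,600 + 0.65V = 528,099,200 + 12.64V
320,870,400 = 11.99V
V = 26,761,501.25 m³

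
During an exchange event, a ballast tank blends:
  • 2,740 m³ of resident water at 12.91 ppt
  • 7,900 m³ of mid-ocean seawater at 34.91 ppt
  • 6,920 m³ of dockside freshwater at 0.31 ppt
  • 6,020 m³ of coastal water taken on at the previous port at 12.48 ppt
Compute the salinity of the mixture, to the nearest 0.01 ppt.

16.47 ppt

Mass of salt is conserved:
salt = 2,740×12.91 + 7,900×34.91 + 6,920×0.31 + 6,020×12.48 = 35,373.4 + 275,789 + 2,145.2 + 75,129.6 = 388,437.2
volume = 2,740 + 7,900 + 6,920 + 6,020 = 23,580 m³
S = 388,437.2 / 23,580 = 16.4732 ppt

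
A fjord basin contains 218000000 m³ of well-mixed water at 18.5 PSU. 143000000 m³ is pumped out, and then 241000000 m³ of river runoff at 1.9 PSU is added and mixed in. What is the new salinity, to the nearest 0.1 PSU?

5.8 PSU

Remaining after removal: 75,000,000 m³ at 18.5 PSU (salt = 1,387,500,000)
After addition: salt = 1,387,500,000 + 241,000,000×1.9 = 1,845,400,000; volume = 316,000,000 m³
S = 1,845,400,000 / 316,000,000 = 5.8399 PSU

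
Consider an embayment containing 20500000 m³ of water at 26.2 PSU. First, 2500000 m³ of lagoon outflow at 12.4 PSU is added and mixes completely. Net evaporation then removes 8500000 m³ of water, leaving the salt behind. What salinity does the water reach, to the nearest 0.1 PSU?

39.2 PSU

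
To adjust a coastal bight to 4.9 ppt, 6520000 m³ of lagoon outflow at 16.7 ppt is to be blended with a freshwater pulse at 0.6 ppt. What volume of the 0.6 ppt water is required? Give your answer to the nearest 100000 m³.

Salt balance: 6,520,000×16.7 + V×0.6 = (6,520,000+V)×4.9
108,884,000 + 0.6V = 31,948,000 + 4.9V
76,936,000 = 4.3V
V = 17,892,093.02 m³

17900000 m³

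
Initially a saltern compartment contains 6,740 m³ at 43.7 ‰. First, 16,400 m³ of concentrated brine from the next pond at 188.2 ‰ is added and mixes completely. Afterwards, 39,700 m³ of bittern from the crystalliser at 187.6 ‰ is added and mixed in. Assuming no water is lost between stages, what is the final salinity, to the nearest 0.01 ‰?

172.32 ‰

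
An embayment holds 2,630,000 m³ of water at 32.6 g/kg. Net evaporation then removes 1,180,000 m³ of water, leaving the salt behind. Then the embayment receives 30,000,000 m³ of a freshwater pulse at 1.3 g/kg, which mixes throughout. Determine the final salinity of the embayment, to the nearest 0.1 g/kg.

After evaporation: salt = 2,630,000×32.6 = 85,738,000; volume = 2,630,000 − 1,180,000 = 1,450,000 m³
After mixing: salt = 85,738,000 + 30,000,000×1.3 = 124,738,000; volume = 1,450,000 + 30,000,000 = 31,450,000 m³
S = 124,738,000 / 31,450,000 = 3.9662 g/kg

4.0 g/kg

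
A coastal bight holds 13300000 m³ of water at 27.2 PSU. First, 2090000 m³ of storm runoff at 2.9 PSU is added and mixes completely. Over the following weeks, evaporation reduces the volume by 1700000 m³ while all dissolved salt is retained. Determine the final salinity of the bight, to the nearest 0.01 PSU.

26.87 PSU

After mixing: salt = 13,300,000×27.2 + 2,090,000×2.9 = 367,821,000; volume = 15,390,000 m³
After evaporation: salt unchanged = 367,821,000; volume = 15,390,000 − 1,700,000 = 13,690,000 m³
S = 367,821,000 / 13,690,000 = 26.8679 PSU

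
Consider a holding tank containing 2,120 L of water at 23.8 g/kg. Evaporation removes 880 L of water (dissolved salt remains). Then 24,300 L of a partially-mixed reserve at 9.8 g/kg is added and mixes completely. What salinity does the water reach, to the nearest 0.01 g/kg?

11.30 g/kg

After evaporation: salt = 2,120×23.8 = 50,456; volume = 2,120 − 880 = 1,240 L
After mixing: salt = 50,456 + 24,300×9.8 = 288,596; volume = 1,240 + 24,300 = 25,540 L
S = 288,596 / 25,540 = 11.2998 g/kg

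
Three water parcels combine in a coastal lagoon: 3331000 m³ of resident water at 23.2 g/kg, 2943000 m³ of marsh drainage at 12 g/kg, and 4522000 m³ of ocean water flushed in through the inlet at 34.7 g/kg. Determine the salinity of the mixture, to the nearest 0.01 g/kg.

Total salt / total volume:
salt = 3,331,000×23.2 + 2,943,000×12 + 4,522,000×34.7 = 77,279,200 + 35,316,000 + 156,913,400 = 269,508,600
volume = 3,331,000 + 2,943,000 + 4,522,000 = 10,796,000 m³
S = 269,508,600 / 10,796,000 = 24.9637 g/kg

24.96 g/kg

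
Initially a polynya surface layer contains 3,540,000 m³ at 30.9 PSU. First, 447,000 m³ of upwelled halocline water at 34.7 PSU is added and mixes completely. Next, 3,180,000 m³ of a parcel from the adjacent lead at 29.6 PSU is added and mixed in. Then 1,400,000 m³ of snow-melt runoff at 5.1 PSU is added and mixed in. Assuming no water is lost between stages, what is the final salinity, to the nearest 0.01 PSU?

Conserving salt mass:
Initial salt = 3,540,000×30.9 = 109,386,000
After stage 1: salt = 109,386,000 + 447,000×34.7 = 124,896,900; volume = 3,987,000 m³; S = 31.326 PSU
After stage 2: salt = 124,896,900 + 3,180,000×29.6 = 219,024,900; volume = 7,167,000 m³; S = 30.56 PSU
After stage 3: salt = 219,024,900 + 1,400,000×5.1 = 226,164,900; volume = 8,567,000 m³
S = 226,164,900 / 8,567,000 = 26.3995 PSU

26.40 PSU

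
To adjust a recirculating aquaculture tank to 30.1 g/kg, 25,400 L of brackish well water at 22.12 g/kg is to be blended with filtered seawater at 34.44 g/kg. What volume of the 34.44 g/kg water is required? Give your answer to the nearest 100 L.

Salt balance: 25,400×22.12 + V×34.44 = (25,400+V)×30.1
561,848 + 34.44V = 764,540 + 30.1V
202,692 = 4.34V
V = 46,703.23 L

46700 L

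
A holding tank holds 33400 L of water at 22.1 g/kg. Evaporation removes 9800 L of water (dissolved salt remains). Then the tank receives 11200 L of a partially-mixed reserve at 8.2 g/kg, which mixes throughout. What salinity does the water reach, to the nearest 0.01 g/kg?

After evaporation: salt = 33,400×22.1 = 738,140; volume = 33,400 − 9,800 = 23,600 L
After mixing: salt = 738,140 + 11,200×8.2 = 829,980; volume = 23,600 + 11,200 = 34,800 L
S = 829,980 / 34,800 = 23.85 g/kg

23.85 g/kg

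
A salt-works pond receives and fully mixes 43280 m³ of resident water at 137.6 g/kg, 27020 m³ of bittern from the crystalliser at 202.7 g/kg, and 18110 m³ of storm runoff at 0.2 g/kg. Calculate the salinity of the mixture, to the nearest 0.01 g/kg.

129.35 g/kg

Mass of salt is conserved:
salt = 43,280×137.6 + 27,020×202.7 + 18,110×0.2 = 5,955,328 + 5,476,954 + 3,622 = 11,435,904
volume = 43,280 + 27,020 + 18,110 = 88,410 m³
S = 11,435,904 / 88,410 = 129.3508 g/kg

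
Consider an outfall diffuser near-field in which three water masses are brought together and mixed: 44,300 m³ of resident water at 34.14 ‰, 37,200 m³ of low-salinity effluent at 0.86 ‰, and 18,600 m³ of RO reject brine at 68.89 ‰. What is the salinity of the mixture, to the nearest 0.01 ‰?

28.23 ‰

Total salt / total volume:
salt = 44,300×34.14 + 37,200×0.86 + 18,600×68.89 = 1,512,402 + 31,992 + 1,281,354 = 2,825,748
volume = 44,300 + 37,200 + 18,600 = 100,100 m³
S = 2,825,748 / 100,100 = 28.2293 ‰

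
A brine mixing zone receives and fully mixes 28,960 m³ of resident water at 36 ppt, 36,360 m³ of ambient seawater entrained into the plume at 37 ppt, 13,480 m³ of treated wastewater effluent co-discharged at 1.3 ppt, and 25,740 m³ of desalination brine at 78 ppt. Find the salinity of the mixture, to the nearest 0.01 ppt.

Total salt / total volume:
salt = 28,960×36 + 36,360×37 + 13,480×1.3 + 25,740×78 = 1,042,560 + 1,345,320 + 17,524 + 2,007,720 = 4,413,124
volume = 28,960 + 36,360 + 13,480 + 25,740 = 104,540 m³
S = 4,413,124 / 104,540 = 42.2147 ppt

42.21 ppt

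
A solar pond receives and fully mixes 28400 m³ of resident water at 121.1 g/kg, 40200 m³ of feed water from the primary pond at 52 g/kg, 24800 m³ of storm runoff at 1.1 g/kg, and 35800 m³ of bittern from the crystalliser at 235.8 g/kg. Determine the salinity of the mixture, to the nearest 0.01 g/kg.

108.35 g/kg

Mass of salt is conserved:
salt = 28,400×121.1 + 40,200×52 + 24,800×1.1 + 35,800×235.8 = 3,439,240 + 2,090,400 + 27,280 + 8,441,640 = 13,998,560
volume = 28,400 + 40,200 + 24,800 + 35,800 = 129,200 m³
S = 13,998,560 / 129,200 = 108.348 g/kg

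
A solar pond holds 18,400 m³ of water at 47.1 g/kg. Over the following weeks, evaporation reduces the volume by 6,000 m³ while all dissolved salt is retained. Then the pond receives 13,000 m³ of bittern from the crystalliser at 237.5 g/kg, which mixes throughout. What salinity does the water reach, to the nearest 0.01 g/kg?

After evaporation: salt = 18,400×47.1 = 866,640; volume = 18,400 − 6,000 = 12,400 m³
After mixing: salt = 866,640 + 13,000×237.5 = 3,954,140; volume = 12,400 + 13,000 = 25,400 m³
S = 3,954,140 / 25,400 = 155.6748 g/kg

155.67 g/kg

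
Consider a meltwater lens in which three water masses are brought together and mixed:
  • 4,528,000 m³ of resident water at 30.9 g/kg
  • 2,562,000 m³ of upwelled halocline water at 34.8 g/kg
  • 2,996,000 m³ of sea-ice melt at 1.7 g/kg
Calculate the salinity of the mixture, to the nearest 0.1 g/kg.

23.2 g/kg

Salt balance:
salt = 4,528,000×30.9 + 2,562,000×34.8 + 2,996,000×1.7 = 139,915,200 + 89,157,600 + 5,093,200 = 234,166,000
volume = 4,528,000 + 2,562,000 + 2,996,000 = 10,086,000 m³
S = 234,166,000 / 10,086,000 = 23.217 g/kg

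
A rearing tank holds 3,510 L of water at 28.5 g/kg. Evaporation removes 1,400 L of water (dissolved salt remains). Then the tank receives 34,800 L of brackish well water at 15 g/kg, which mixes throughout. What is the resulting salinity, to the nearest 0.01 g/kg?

16.85 g/kg

After evaporation: salt = 3,510×28.5 = 100,035; volume = 3,510 − 1,400 = 2,110 L
After mixing: salt = 100,035 + 34,800×15 = 622,035; volume = 2,110 + 34,800 = 36,910 L
S = 622,035 / 36,910 = 16.8527 g/kg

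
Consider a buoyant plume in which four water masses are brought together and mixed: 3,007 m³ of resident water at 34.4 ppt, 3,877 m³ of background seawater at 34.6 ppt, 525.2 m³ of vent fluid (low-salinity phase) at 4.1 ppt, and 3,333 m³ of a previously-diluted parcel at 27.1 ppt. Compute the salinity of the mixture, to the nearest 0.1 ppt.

Mass of salt is conserved:
salt = 3,007×34.4 + 3,877×34.6 + 525.2×4.1 + 3,333×27.1 = 103,440.8 + 134,144.2 + 2,153.32 + 90,324.3 = 330,062.62
volume = 3,007 + 3,877 + 525.2 + 3,333 = 10,742.2 m³
S = 330,062.62 / 10,742.2 = 30.726 ppt

30.7 ppt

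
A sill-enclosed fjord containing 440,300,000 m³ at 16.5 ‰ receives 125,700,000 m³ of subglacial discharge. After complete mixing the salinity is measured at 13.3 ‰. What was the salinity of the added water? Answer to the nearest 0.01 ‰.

2.09 ‰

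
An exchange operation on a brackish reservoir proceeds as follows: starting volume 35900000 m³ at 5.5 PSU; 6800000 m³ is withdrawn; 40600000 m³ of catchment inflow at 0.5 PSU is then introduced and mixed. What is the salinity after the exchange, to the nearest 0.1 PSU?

2.6 PSU

Remaining after removal: 29,100,000 m³ at 5.5 PSU (salt = 160,050,000)
After addition: salt = 160,050,000 + 40,600,000×0.5 = 180,350,000; volume = 69,700,000 m³
S = 180,350,000 / 69,700,000 = 2.5875 PSU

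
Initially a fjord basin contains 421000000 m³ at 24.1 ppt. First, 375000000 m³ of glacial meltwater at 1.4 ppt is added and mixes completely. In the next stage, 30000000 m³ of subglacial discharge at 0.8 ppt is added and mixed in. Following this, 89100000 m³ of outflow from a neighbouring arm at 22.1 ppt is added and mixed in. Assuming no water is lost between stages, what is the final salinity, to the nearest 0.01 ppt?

13.84 ppt

Mass of salt is conserved:
Initial salt = 421,000,000×24.1 = 10,146,100,000
After stage 1: salt = 10,146,100,000 + 375,000,000×1.4 = 10,671,100,000; volume = 796,000,000 m³; S = 13.406 ppt
After stage 2: salt = 10,671,100,000 + 30,000,000×0.8 = 10,695,100,000; volume = 826,000,000 m³; S = 12.948 ppt
After stage 3: salt = 10,695,100,000 + 89,100,000×22.1 = 12,664,210,000; volume = 915,100,000 m³
S = 12,664,210,000 / 915,100,000 = 13.8392 ppt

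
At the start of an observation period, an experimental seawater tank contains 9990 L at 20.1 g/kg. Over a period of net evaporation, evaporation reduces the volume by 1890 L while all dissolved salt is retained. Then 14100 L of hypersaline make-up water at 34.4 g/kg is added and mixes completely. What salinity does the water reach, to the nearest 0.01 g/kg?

After evaporation: salt = 9,990×20.1 = 200,799; volume = 9,990 − 1,890 = 8,100 L
After mixing: salt = 200,799 + 14,100×34.4 = 685,839; volume = 8,100 + 14,100 = 22,200 L
S = 685,839 / 22,200 = 30.8936 g/kg

30.89 g/kg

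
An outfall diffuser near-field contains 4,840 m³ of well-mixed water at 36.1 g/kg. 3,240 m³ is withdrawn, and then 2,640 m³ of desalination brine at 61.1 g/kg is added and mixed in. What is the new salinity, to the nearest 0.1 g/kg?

51.7 g/kg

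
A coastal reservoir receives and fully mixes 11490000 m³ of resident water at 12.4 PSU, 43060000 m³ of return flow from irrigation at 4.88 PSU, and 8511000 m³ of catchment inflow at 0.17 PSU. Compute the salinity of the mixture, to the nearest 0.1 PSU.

5.6 PSU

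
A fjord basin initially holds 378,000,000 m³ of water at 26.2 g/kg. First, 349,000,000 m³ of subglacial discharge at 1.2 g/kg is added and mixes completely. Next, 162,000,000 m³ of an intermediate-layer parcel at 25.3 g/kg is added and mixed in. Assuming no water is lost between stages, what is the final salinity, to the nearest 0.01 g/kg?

16.22 g/kg

Salt balance:
Initial salt = 378,000,000×26.2 = 9,903,600,000
After stage 1: salt = 9,903,600,000 + 349,000,000×1.2 = 10,322,400,000; volume = 727,000,000 m³; S = 14.199 g/kg
After stage 2: salt = 10,322,400,000 + 162,000,000×25.3 = 14,421,000,000; volume = 889,000,000 m³
S = 14,421,000,000 / 889,000,000 = 16.2216 g/kg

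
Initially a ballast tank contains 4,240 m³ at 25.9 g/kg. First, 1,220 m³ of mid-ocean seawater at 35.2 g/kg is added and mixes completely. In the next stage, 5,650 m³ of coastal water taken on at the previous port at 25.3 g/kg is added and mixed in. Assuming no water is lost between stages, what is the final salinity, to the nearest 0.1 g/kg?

26.6 g/kg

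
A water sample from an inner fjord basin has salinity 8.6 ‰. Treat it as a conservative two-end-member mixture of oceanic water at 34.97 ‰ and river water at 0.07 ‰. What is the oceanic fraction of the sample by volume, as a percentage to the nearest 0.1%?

24.4%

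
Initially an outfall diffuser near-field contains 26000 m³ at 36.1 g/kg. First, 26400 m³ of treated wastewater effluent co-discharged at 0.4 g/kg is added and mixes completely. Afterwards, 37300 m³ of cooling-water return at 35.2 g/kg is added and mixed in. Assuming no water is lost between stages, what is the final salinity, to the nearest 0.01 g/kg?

25.22 g/kg

Total salt / total volume:
Initial salt = 26,000×36.1 = 938,600
After stage 1: salt = 938,600 + 26,400×0.4 = 949,160; volume = 52,400 m³; S = 18.114 g/kg
After stage 2: salt = 949,160 + 37,300×35.2 = 2,262,120; volume = 89,700 m³
S = 2,262,120 / 89,700 = 25.2187 g/kg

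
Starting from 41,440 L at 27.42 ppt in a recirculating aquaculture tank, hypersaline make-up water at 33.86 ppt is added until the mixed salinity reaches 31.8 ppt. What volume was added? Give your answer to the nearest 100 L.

88100 L

Salt balance: 41,440×27.42 + V×33.86 = (41,440+V)×31.8
1,136,284.8 + 33.86V = 1,317,792 + 31.8V
181,507.2 = 2.06V
V = 88,110.29 L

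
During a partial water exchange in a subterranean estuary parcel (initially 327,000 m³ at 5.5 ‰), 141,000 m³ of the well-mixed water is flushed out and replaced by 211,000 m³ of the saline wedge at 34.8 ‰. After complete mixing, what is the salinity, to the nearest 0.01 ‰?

21.07 ‰

Remaining after removal: 186,000 m³ at 5.5 ‰ (salt = 1,023,000)
After addition: salt = 1,023,000 + 211,000×34.8 = 8,365,800; volume = 397,000 m³
S = 8,365,800 / 397,000 = 21.0725 ‰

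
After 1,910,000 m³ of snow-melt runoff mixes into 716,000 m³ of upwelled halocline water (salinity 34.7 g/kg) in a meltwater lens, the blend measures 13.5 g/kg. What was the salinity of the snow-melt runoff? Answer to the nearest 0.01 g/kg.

5.55 g/kg

Salt balance: 716,000×34.7 + 1,910,000×S = 2,626,000×13.5
24,845,200 + 1,910,000·S = 35,451,000
S = (35,451,000 − 24,845,200) / 1,910,000 = 5.5528 g/kg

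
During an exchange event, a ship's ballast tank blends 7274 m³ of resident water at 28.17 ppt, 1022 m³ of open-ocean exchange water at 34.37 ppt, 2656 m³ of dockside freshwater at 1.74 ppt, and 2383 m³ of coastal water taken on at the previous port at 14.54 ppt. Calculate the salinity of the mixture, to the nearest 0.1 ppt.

Total salt / total volume:
salt = 7,274×28.17 + 1,022×34.37 + 2,656×1.74 + 2,383×14.54 = 204,908.58 + 35,126.14 + 4,621.44 + 34,648.82 = 279,304.98
volume = 7,274 + 1,022 + 2,656 + 2,383 = 13,335 m³
S = 279,304.98 / 13,335 = 20.945 ppt

20.9 ppt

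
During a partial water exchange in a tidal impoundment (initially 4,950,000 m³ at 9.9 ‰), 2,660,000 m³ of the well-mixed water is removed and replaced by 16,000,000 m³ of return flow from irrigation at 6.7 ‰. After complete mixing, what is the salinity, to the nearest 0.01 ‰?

Remaining after removal: 2,290,000 m³ at 9.9 ‰ (salt = 22,671,000)
After addition: salt = 22,671,000 + 16,000,000×6.7 = 129,871,000; volume = 18,290,000 m³
S = 129,871,000 / 18,290,000 = 7.1007 ‰

7.10 ‰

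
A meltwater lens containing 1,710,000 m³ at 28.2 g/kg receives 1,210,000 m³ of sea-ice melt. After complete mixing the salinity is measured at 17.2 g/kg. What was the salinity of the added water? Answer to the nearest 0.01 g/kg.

Salt balance: 1,710,000×28.2 + 1,210,000×S = 2,920,000×17.2
48,222,000 + 1,210,000·S = 50,224,000
S = (50,224,000 − 48,222,000) / 1,210,000 = 1.6545 g/kg

1.65 g/kg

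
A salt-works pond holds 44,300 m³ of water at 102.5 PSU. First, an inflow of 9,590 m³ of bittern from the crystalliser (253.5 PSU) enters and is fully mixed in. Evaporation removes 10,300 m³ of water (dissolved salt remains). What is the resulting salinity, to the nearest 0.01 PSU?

159.94 PSU

After mixing: salt = 44,300×102.5 + 9,590×253.5 = 6,971,815; volume = 53,890 m³
After evaporation: salt unchanged = 6,971,815; volume = 53,890 − 10,300 = 43,590 m³
S = 6,971,815 / 43,590 = 159.9407 PSU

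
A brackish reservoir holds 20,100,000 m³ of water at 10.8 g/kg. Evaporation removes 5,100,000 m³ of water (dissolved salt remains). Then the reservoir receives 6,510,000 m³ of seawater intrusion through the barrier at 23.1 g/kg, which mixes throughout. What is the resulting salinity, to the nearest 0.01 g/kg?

17.08 g/kg

After evaporation: salt = 20,100,000×10.8 = 217,080,000; volume = 20,100,000 − 5,100,000 = 15,000,000 m³
After mixing: salt = 217,080,000 + 6,510,000×23.1 = 367,461,000; volume = 15,000,000 + 6,510,000 = 21,510,000 m³
S = 367,461,000 / 21,510,000 = 17.0833 g/kg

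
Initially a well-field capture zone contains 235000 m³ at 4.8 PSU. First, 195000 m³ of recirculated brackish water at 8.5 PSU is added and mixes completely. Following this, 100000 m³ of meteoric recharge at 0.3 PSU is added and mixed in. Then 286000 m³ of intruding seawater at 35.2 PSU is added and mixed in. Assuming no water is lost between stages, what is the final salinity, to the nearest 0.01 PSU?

By conservation of dissolved salt,
Initial salt = 235,000×4.8 = 1,128,000
After stage 1: salt = 1,128,000 + 195,000×8.5 = 2,785,500; volume = 430,000 m³; S = 6.478 PSU
After stage 2: salt = 2,785,500 + 100,000×0.3 = 2,815,500; volume = 530,000 m³; S = 5.312 PSU
After stage 3: salt = 2,815,500 + 286,000×35.2 = 12,882,700; volume = 816,000 m³
S = 12,882,700 / 816,000 = 15.7876 PSU

15.79 PSU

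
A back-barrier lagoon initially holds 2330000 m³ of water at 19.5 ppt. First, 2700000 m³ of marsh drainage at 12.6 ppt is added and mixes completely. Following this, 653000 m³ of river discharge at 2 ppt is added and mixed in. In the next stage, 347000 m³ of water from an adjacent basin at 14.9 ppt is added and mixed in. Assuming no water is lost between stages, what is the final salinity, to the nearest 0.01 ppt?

Mass of salt is conserved:
Initial salt = 2,330,000×19.5 = 45,435,000
After stage 1: salt = 45,435,000 + 2,700,000×12.6 = 79,455,000; volume = 5,030,000 m³; S = 15.796 ppt
After stage 2: salt = 79,455,000 + 653,000×2 = 80,761,000; volume = 5,683,000 m³; S = 14.211 ppt
After stage 3: salt = 80,761,000 + 347,000×14.9 = 85,931,300; volume = 6,030,000 m³
S = 85,931,300 / 6,030,000 = 14.2506 ppt

14.25 ppt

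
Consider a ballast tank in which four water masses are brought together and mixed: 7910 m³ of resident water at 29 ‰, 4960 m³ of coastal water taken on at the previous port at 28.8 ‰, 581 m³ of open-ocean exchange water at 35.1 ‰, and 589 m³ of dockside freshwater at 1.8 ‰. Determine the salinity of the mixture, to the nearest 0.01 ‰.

Salt balance:
salt = 7,910×29 + 4,960×28.8 + 581×35.1 + 589×1.8 = 229,390 + 142,848 + 20,393.1 + 1,060.2 = 393,691.3
volume = 7,910 + 4,960 + 581 + 589 = 14,040 m³
S = 393,691.3 / 14,040 = 28.0407 ‰

28.04 ‰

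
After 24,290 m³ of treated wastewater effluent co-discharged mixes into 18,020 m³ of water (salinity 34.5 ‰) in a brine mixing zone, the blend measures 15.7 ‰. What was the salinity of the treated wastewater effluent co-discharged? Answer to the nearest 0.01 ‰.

1.75 ‰

Salt balance: 18,020×34.5 + 24,290×S = 42,310×15.7
621,690 + 24,290·S = 664,267
S = (664,267 − 621,690) / 24,290 = 1.7529 ‰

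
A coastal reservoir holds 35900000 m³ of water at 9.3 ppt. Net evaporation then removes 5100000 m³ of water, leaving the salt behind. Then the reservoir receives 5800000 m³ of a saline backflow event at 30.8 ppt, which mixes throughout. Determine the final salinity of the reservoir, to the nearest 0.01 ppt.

After evaporation: salt = 35,900,000×9.3 = 333,870,000; volume = 35,900,000 − 5,100,000 = 30,800,000 m³
After mixing: salt = 333,870,000 + 5,800,000×30.8 = 512,510,000; volume = 30,800,000 + 5,800,000 = 36,600,000 m³
S = 512,510,000 / 36,600,000 = 14.003 ppt

14.00 ppt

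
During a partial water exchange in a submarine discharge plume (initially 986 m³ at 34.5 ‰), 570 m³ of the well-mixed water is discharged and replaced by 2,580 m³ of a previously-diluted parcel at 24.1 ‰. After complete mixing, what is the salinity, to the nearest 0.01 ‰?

25.54 ‰

Remaining after removal: 416 m³ at 34.5 ‰ (salt = 14,352)
After addition: salt = 14,352 + 2,580×24.1 = 76,530; volume = 2,996 m³
S = 76,530 / 2,996 = 25.5441 ‰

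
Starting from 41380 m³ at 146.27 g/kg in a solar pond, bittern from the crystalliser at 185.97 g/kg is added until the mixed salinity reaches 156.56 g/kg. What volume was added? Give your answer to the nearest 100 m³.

14500 m³

Salt balance: 41,380×146.27 + V×185.97 = (41,380+V)×156.56
6,052,652.6 + 185.97V = 6,478,452.8 + 156.56V
425,800.2 = 29.41V
V = 14,478.08 m³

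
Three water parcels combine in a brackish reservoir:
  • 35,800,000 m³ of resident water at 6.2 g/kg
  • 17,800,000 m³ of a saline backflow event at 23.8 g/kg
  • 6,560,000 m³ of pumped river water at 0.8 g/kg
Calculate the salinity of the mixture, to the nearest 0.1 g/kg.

Salt balance:
salt = 35,800,000×6.2 + 17,800,000×23.8 + 6,560,000×0.8 = 221,960,000 + 423,640,000 + 5,248,000 = 650,848,000
volume = 35,800,000 + 17,800,000 + 6,560,000 = 60,160,000 m³
S = 650,848,000 / 60,160,000 = 10.819 g/kg

10.8 g/kg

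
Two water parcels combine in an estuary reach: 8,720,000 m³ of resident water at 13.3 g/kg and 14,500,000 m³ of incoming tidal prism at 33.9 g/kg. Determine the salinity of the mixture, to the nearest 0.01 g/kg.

26.16 g/kg

Weighted by volume,
salt = 8,720,000×13.3 + 14,500,000×33.9 = 115,976,000 + 491,550,000 = 607,526,000
volume = 8,720,000 + 14,500,000 = 23,220,000 m³
S = 607,526,000 / 23,220,000 = 26.1639 g/kg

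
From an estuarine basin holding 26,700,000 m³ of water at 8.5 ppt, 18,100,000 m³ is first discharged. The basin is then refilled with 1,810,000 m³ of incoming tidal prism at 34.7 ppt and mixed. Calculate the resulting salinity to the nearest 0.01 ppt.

13.06 ppt

Remaining after removal: 8,600,000 m³ at 8.5 ppt (salt = 73,100,000)
After addition: salt = 73,100,000 + 1,810,000×34.7 = 135,907,000; volume = 10,410,000 m³
S = 135,907,000 / 10,410,000 = 13.0554 ppt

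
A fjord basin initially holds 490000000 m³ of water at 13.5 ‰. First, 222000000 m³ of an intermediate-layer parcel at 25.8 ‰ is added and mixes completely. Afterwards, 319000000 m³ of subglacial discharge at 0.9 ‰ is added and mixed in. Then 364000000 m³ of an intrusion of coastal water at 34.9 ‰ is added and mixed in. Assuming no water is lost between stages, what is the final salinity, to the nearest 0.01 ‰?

18.16 ‰

Conserving salt mass:
Initial salt = 490,000,000×13.5 = 6,615,000,000
After stage 1: salt = 6,615,000,000 + 222,000,000×25.8 = 12,342,600,000; volume = 712,000,000 m³; S = 17.335 ‰
After stage 2: salt = 12,342,600,000 + 319,000,000×0.9 = 12,629,700,000; volume = 1,031,000,000 m³; S = 12.25 ‰
After stage 3: salt = 12,629,700,000 + 364,000,000×34.9 = 25,333,300,000; volume = 1,395,000,000 m³
S = 25,333,300,000 / 1,395,000,000 = 18.1601 ‰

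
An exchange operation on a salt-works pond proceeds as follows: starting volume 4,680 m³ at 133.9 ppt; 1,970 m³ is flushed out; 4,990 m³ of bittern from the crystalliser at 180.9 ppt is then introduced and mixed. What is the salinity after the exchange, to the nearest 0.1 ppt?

164.4 ppt

Remaining after removal: 2,710 m³ at 133.9 ppt (salt = 362,869)
After addition: salt = 362,869 + 4,990×180.9 = 1,265,560; volume = 7,700 m³
S = 1,265,560 / 7,700 = 164.3584 ppt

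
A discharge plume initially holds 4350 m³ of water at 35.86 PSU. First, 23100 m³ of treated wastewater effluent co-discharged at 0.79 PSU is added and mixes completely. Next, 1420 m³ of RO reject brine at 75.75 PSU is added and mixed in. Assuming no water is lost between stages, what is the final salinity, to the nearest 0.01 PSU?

Mass of salt is conserved:
Initial salt = 4,350×35.86 = 155,991
After stage 1: salt = 155,991 + 23,100×0.79 = 174,240; volume = 27,450 m³; S = 6.348 PSU
After stage 2: salt = 174,240 + 1,420×75.75 = 281,805; volume = 28,870 m³
S = 281,805 / 28,870 = 9.7612 PSU

9.76 PSU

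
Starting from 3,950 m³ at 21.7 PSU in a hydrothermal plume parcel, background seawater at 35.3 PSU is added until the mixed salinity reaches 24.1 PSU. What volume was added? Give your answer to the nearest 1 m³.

Salt balance: 3,950×21.7 + V×35.3 = (3,950+V)×24.1
85,715 + 35.3V = 95,195 + 24.1V
9,480 = 11.2V
V = 846.43 m³

846 m³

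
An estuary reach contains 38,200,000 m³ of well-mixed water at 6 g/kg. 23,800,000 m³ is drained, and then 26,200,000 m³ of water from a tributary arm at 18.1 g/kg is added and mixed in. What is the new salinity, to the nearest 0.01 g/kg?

Remaining after removal: 14,400,000 m³ at 6 g/kg (salt = 86,400,000)
After addition: salt = 86,400,000 + 26,200,000×18.1 = 560,620,000; volume = 40,600,000 m³
S = 560,620,000 / 40,600,000 = 13.8084 g/kg

13.81 g/kg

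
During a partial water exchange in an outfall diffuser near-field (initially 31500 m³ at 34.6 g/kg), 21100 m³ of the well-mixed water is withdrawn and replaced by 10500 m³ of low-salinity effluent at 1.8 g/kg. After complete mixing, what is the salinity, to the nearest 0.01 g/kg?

Remaining after removal: 10,400 m³ at 34.6 g/kg (salt = 359,840)
After addition: salt = 359,840 + 10,500×1.8 = 378,740; volume = 20,900 m³
S = 378,740 / 20,900 = 18.1215 g/kg

18.12 g/kg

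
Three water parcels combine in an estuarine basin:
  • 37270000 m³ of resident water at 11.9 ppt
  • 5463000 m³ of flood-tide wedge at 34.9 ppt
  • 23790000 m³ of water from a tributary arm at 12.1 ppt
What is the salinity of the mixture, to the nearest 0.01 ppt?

13.86 ppt

Salt balance:
salt = 37,270,000×11.9 + 5,463,000×34.9 + 23,790,000×12.1 = 443,513,000 + 190,658,700 + 287,859,000 = 922,030,700
volume = 37,270,000 + 5,463,000 + 23,790,000 = 66,523,000 m³
S = 922,030,700 / 66,523,000 = 13.8603 ppt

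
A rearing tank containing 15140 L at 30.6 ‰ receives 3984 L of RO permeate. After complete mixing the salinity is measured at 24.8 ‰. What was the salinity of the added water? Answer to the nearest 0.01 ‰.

2.76 ‰

Salt balance: 15,140×30.6 + 3,984×S = 19,124×24.8
463,284 + 3,984·S = 474,275.2
S = (474,275.2 − 463,284) / 3,984 = 2.7588 ‰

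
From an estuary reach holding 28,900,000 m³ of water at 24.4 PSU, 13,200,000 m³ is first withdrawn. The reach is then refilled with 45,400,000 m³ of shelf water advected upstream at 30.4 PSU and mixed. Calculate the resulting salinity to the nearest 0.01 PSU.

Remaining after removal: 15,700,000 m³ at 24.4 PSU (salt = 383,080,000)
After addition: salt = 383,080,000 + 45,400,000×30.4 = 1,763,240,000; volume = 61,100,000 m³
S = 1,763,240,000 / 61,100,000 = 28.8583 PSU

28.86 PSU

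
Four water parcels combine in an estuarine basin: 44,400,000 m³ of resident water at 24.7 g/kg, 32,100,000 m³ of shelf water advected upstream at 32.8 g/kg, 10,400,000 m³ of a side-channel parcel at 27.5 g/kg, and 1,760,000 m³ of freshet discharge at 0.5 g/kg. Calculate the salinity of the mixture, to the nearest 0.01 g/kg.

Mass of salt is conserved:
salt = 44,400,000×24.7 + 32,100,000×32.8 + 10,400,000×27.5 + 1,760,000×0.5 = 1,096,680,000 + 1,052,880,000 + 286,000,000 + 880,000 = 2,436,440,000
volume = 44,400,000 + 32,100,000 + 10,400,000 + 1,760,000 = 88,660,000 m³
S = 2,436,440,000 / 88,660,000 = 27.4807 g/kg

27.48 g/kg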